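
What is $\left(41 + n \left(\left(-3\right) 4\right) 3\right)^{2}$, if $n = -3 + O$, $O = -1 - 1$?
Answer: $48841$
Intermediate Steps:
$O = -2$
$n = -5$ ($n = -3 - 2 = -5$)
$\left(41 + n \left(\left(-3\right) 4\right) 3\right)^{2} = \left(41 + - 5 \left(\left(-3\right) 4\right) 3\right)^{2} = \left(41 + \left(-5\right) \left(-12\right) 3\right)^{2} = \left(41 + 60 \cdot 3\right)^{2} = \left(41 + 180\right)^{2} = 221^{2} = 48841$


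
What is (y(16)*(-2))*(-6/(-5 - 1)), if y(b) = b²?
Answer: -512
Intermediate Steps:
(y(16)*(-2))*(-6/(-5 - 1)) = (16²*(-2))*(-6/(-5 - 1)) = (256*(-2))*(-6/(-6)) = -(-3072)*(-1)/6 = -512*1 = -512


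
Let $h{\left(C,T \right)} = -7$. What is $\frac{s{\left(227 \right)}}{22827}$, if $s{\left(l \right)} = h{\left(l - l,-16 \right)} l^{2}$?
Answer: $- \frac{51529}{3261} \approx -15.802$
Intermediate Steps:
$s{\left(l \right)} = - 7 l^{2}$
$\frac{s{\left(227 \right)}}{22827} = \frac{\left(-7\right) 227^{2}}{22827} = \left(-7\right) 51529 \cdot \frac{1}{22827} = \left(-360703\right) \frac{1}{22827} = - \frac{51529}{3261}$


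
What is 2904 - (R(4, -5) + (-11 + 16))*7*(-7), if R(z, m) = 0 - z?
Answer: 2953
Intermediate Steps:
R(z, m) = -z
2904 - (R(4, -5) + (-11 + 16))*7*(-7) = 2904 - (-1*4 + (-11 + 16))*7*(-7) = 2904 - (-4 + 5)*7*(-7) = 2904 - 1*7*(-7) = 2904 - 7*(-7) = 2904 - 1*(-49) = 2904 + 49 = 2953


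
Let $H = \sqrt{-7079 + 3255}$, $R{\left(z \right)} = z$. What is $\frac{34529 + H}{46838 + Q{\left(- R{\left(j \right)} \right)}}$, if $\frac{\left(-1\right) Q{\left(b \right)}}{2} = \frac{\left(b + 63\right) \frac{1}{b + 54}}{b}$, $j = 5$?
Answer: $\frac{8459605}{11475426} + \frac{490 i \sqrt{239}}{5737713} \approx 0.73719 + 0.0013203 i$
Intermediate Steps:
$Q{\left(b \right)} = - \frac{2 \left(63 + b\right)}{b \left(54 + b\right)}$ ($Q{\left(b \right)} = - 2 \frac{\left(b + 63\right) \frac{1}{b + 54}}{b} = - 2 \frac{\left(63 + b\right) \frac{1}{54 + b}}{b} = - 2 \frac{\frac{1}{54 + b} \left(63 + b\right)}{b} = - 2 \frac{63 + b}{b \left(54 + b\right)} = - \frac{2 \left(63 + b\right)}{b \left(54 + b\right)}$)
$H = 4 i \sqrt{239}$ ($H = \sqrt{-3824} = 4 i \sqrt{239} \approx 61.839 i$)
$\frac{34529 + H}{46838 + Q{\left(- R{\left(j \right)} \right)}} = \frac{34529 + 4 i \sqrt{239}}{46838 + \frac{2 \left(-63 - \left(-1\right) 5\right)}{\left(-1\right) 5 \left(54 - 5\right)}} = \frac{34529 + 4 i \sqrt{239}}{46838 + \frac{2 \left(-63 - -5\right)}{\left(-5\right) \left(54 - 5\right)}} = \frac{34529 + 4 i \sqrt{239}}{46838 + 2 \left(- \frac{1}{5}\right) \frac{1}{49} \left(-63 + 5\right)} = \frac{34529 + 4 i \sqrt{239}}{46838 + 2 \left(- \frac{1}{5}\right) \frac{1}{49} \left(-58\right)} = \frac{34529 + 4 i \sqrt{239}}{46838 + \frac{116}{245}} = \frac{34529 + 4 i \sqrt{239}}{\frac{11475426}{245}} = \left(34529 + 4 i \sqrt{239}\right) \frac{245}{11475426} = \frac{8459605}{11475426} + \frac{490 i \sqrt{239}}{5737713}$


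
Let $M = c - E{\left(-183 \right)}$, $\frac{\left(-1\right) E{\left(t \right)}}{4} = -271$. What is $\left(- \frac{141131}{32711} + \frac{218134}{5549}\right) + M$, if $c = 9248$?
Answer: $\frac{1488227144951}{181513339} \approx 8199.0$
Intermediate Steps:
$E{\left(t \right)} = 1084$ ($E{\left(t \right)} = \left(-4\right) \left(-271\right) = 1084$)
$M = 8164$ ($M = 9248 - 1084 = 8164$)
$\left(- \frac{141131}{32711} + \frac{218134}{5549}\right) + M = \left(- \frac{141131}{32711} + \frac{218134}{5549}\right) + 8164 = \frac{6352245355}{181513339} + 8164 = \frac{1488227144951}{181513339}$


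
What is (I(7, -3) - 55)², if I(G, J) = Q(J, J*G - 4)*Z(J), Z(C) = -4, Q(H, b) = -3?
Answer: 1849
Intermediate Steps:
I(G, J) = 12 (I(G, J) = -3*(-4) = 12)
(I(7, -3) - 55)² = (12 - 55)² = (-43)² = 1849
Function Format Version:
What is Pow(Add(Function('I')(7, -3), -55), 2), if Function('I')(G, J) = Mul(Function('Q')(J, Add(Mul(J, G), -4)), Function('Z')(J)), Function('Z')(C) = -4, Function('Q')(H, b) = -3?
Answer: 1849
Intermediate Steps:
Function('I')(G, J) = 12 (Function('I')(G, J) = Mul(-3, -4) = 12)
Pow(Add(Function('I')(7, -3), -55), 2) = Pow(Add(12, -55), 2) = Pow(-43, 2) = 1849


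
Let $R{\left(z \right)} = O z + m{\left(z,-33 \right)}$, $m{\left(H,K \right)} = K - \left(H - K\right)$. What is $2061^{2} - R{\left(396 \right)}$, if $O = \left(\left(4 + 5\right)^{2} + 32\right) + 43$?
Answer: $4186407$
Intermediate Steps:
$O = 156$ ($O = \left(9^{2} + 32\right) + 43 = \left(81 + 32\right) + 43 = 113 + 43 = 156$)
$m{\left(H,K \right)} = - H + 2 K$
$R{\left(z \right)} = -66 + 155 z$ ($R{\left(z \right)} = 156 z - \left(66 + z\right) = -66 + 155 z$)
$2061^{2} - R{\left(396 \right)} = 2061^{2} - \left(-66 + 155 \cdot 396\right) = 4247721 - \left(-66 + 61380\right) = 4247721 - 61314 = 4186407$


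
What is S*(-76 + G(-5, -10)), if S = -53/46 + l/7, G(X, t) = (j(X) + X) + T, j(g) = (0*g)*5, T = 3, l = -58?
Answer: 118521/161 ≈ 736.16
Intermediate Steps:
j(g) = 0 (j(g) = 0*5 = 0)
G(X, t) = 3 + X (G(X, t) = (0 + X) + 3 = X + 3 = 3 + X)
S = -3039/322 (S = -53/46 - 58/7 = -3039/322 ≈ -9.4379)
S*(-76 + G(-5, -10)) = -3039*(-76 + (3 - 5))/322 = -3039*(-76 - 2)/322 = -3039/322*(-78) = 118521/161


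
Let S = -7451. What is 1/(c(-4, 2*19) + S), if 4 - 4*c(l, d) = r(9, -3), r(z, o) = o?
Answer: -4/29797 ≈ -0.00013424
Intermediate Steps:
c(l, d) = 7/4 (c(l, d) = 1 - ¼*(-3) = 1 + ¾ = 7/4)
1/(c(-4, 2*19) + S) = 1/(7/4 - 7451) = 1/(-29797/4) = -4/29797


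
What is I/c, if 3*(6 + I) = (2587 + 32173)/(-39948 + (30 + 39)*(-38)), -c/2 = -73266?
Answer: -3641/85061826 ≈ -4.2804e-5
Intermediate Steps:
c = 146532 (c = -2*(-73266) = 146532)
I = -7282/1161 (I = -6 + ((2587 + 32173)/(-39948 + (30 + 39)*(-38)))/3 = -6 + (34760/(-39948 + 69*(-38)))/3 = -6 + (34760/(-39948 - 2622))/3 = -6 + (34760/(-42570))/3 = -6 + (34760*(-1/42570))/3 = -6 + (⅓)*(-316/387) = -6 - 316/1161 = -7282/1161 ≈ -6.2722)
I/c = -7282/1161/146532 = -7282/1161*1/146532 = -3641/85061826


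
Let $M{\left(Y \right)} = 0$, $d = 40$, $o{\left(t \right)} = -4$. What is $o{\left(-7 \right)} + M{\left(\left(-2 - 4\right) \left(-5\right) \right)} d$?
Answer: $-4$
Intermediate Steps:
$o{\left(-7 \right)} + M{\left(\left(-2 - 4\right) \left(-5\right) \right)} d = -4 + 0 \cdot 40 = -4 + 0 = -4$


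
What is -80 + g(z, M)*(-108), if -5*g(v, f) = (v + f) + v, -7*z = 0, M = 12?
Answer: 896/5 ≈ 179.20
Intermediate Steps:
z = 0 (z = -⅐*0 = 0)
g(v, f) = -2*v/5 - f/5 (g(v, f) = -((v + f) + v)/5 = -((f + v) + v)/5 = -(f + 2*v)/5 = -2*v/5 - f/5)
-80 + g(z, M)*(-108) = -80 + (-⅖*0 - ⅕*12)*(-108) = -80 + (0 - 12/5)*(-108) = -80 - 12/5*(-108) = -80 + 1296/5 = 896/5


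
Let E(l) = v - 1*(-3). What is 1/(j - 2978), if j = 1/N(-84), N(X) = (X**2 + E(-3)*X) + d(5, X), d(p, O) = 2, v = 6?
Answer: -6302/18767355 ≈ -0.00033580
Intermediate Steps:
E(l) = 9 (E(l) = 6 - 1*(-3) = 6 + 3 = 9)
N(X) = 2 + X**2 + 9*X (N(X) = (X**2 + 9*X) + 2 = 2 + X**2 + 9*X)
j = 1/6302 (j = 1/(2 + (-84)**2 + 9*(-84)) = 1/(2 + 7056 - 756) = 1/6302 ≈ 0.00015868)
1/(j - 2978) = 1/(1/6302 - 2978) = 1/(-18767355/6302) = -6302/18767355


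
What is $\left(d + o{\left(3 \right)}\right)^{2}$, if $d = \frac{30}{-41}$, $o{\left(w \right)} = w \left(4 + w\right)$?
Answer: $\frac{690561}{1681} \approx 410.8$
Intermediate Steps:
$d = - \frac{30}{41}$ ($d = 30 \left(- \frac{1}{41}\right) = - \frac{30}{41} \approx -0.73171$)
$\left(d + o{\left(3 \right)}\right)^{2} = \left(- \frac{30}{41} + 3 \left(4 + 3\right)\right)^{2} = \left(- \frac{30}{41} + 3 \cdot 7\right)^{2} = \left(- \frac{30}{41} + 21\right)^{2} = \left(\frac{831}{41}\right)^{2} = \frac{690561}{1681}$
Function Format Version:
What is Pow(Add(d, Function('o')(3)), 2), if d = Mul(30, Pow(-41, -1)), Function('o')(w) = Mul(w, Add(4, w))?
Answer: Rational(690561, 1681) ≈ 410.80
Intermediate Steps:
d = Rational(-30, 41) (d = Mul(30, Rational(-1, 41)) = Rational(-30, 41) ≈ -0.73171)
Pow(Add(d, Function('o')(3)), 2) = Pow(Add(Rational(-30, 41), Mul(3, Add(4, 3))), 2) = Pow(Add(Rational(-30, 41), Mul(3, 7)), 2) = Pow(Add(Rational(-30, 41), 21), 2) = Pow(Rational(831, 41), 2) = Rational(690561, 1681)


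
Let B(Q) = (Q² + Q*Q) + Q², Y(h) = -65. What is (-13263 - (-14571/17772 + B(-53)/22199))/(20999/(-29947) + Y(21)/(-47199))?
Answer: 2465255484930851143029/130084661486751496 ≈ 18951.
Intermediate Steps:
B(Q) = 3*Q² (B(Q) = (Q² + Q²) + Q² = 2*Q² + Q² = 3*Q²)
(-13263 - (-14571/17772 + B(-53)/22199))/(20999/(-29947) + Y(21)/(-47199)) = (-13263 - (-14571/17772 + (3*(-53)²)/22199))/(20999/(-29947) - 65/(-47199)) = (-13263 - (-14571*1/17772 + (3*2809)*(1/22199)))/(20999*(-1/29947) - 65*(-1/47199)) = (-13263 - (-4857/5924 + 8427*(1/22199)))/(-20999/29947 + 65/47199) = (-13263 - (-4857/5924 + 8427/22199))/(-989185246/1413468453) = (-13263 - 1*(-57898995/131506876))*(-1413468453/989185246) = (-13263 + 57898995/131506876)*(-1413468453/989185246) = -1744117797393/131506876*(-1413468453/989185246) = 2465255484930851143029/130084661486751496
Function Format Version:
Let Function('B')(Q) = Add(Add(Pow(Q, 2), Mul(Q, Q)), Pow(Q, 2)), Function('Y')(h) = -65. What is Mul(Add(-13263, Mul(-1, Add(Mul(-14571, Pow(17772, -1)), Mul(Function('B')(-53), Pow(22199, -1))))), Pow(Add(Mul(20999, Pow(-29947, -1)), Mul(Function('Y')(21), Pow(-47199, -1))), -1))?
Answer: Rational(2465255484930851143029, 130084661486751496) ≈ 18951.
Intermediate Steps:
Function('B')(Q) = Mul(3, Pow(Q, 2)) (Function('B')(Q) = Add(Add(Pow(Q, 2), Pow(Q, 2)), Pow(Q, 2)) = Add(Mul(2, Pow(Q, 2)), Pow(Q, 2)) = Mul(3, Pow(Q, 2)))
Mul(Add(-13263, Mul(-1, Add(Mul(-14571, Pow(17772, -1)), Mul(Function('B')(-53), Pow(22199, -1))))), Pow(Add(Mul(20999, Pow(-29947, -1)), Mul(Function('Y')(21), Pow(-47199, -1))), -1)) = Mul(Add(-13263, Mul(-1, Add(Mul(-14571, Pow(17772, -1)), Mul(Mul(3, Pow(-53, 2)), Pow(22199, -1))))), Pow(Add(Mul(20999, Pow(-29947, -1)), Mul(-65, Pow(-47199, -1))), -1)) = Mul(Add(-13263, Mul(-1, Add(Mul(-14571, Rational(1, 17772)), Mul(Mul(3, 2809), Rational(1, 22199))))), Pow(Add(Mul(20999, Rational(-1, 29947)), Mul(-65, Rational(-1, 47199))), -1)) = Mul(Add(-13263, Mul(-1, Add(Rational(-4857, 5924), Mul(8427, Rational(1, 22199))))), Pow(Add(Rational(-20999, 29947), Rational(65, 47199)), -1)) = Mul(Add(-13263, Mul(-1, Add(Rational(-4857, 5924), Rational(8427, 22199)))), Pow(Rational(-989185246, 1413468453), -1)) = Mul(Add(-13263, Mul(-1, Rational(-57898995, 131506876))), Rational(-1413468453, 989185246)) = Mul(Add(-13263, Rational(57898995, 131506876)), Rational(-1413468453, 989185246)) = Mul(Rational(-1744117797393, 131506876), Rational(-1413468453, 989185246)) = Rational(2465255484930851143029, 130084661486751496)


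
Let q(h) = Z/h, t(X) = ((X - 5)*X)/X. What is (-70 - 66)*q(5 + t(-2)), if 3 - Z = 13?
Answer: -680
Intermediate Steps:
Z = -10 (Z = 3 - 1*13 = 3 - 13 = -10)
t(X) = -5 + X (t(X) = ((-5 + X)*X)/X = (X*(-5 + X))/X = -5 + X)
q(h) = -10/h
(-70 - 66)*q(5 + t(-2)) = (-70 - 66)*(-10/(5 + (-5 - 2))) = -(-1360)/(5 - 7) = -(-1360)/(-2) = -(-1360)*(-1)/2 = -136*5 = -680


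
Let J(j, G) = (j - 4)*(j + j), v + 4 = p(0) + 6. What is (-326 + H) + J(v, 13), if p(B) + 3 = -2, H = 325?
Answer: 41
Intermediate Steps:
p(B) = -5 (p(B) = -3 - 2 = -5)
v = -3 (v = -4 + (-5 + 6) = -4 + 1 = -3)
J(j, G) = 2*j*(-4 + j) (J(j, G) = (-4 + j)*(2*j) = 2*j*(-4 + j))
(-326 + H) + J(v, 13) = (-326 + 325) + 2*(-3)*(-4 - 3) = -1 + 2*(-3)*(-7) = -1 + 42 = 41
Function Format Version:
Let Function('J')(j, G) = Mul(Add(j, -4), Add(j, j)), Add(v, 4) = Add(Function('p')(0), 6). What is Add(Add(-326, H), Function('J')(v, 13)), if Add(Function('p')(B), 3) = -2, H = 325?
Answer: 41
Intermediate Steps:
Function('p')(B) = -5 (Function('p')(B) = Add(-3, -2) = -5)
v = -3 (v = Add(-4, Add(-5, 6)) = Add(-4, 1) = -3)
Function('J')(j, G) = Mul(2, j, Add(-4, j)) (Function('J')(j, G) = Mul(Add(-4, j), Mul(2, j)) = Mul(2, j, Add(-4, j)))
Add(Add(-326, H), Function('J')(v, 13)) = Add(Add(-326, 325), Mul(2, -3, Add(-4, -3))) = Add(-1, Mul(2, -3, -7)) = Add(-1, 42) = 41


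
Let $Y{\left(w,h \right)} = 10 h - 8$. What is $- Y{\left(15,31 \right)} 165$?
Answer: $-49830$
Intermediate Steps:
$Y{\left(w,h \right)} = -8 + 10 h$
$- Y{\left(15,31 \right)} 165 = - \left(-8 + 10 \cdot 31\right) 165 = - \left(-8 + 310\right) 165 = - 302 \cdot 165 = \left(-1\right) 49830 = -49830$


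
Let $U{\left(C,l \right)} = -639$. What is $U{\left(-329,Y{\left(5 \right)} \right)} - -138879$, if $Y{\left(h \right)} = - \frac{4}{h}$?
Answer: $138240$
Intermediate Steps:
$U{\left(-329,Y{\left(5 \right)} \right)} - -138879 = -639 - -138879 = -639 + 138879 = 138240$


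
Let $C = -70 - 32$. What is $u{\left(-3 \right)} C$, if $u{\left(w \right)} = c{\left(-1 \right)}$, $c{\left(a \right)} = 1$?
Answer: $-102$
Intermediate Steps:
$u{\left(w \right)} = 1$
$C = -102$ ($C = -70 - 32 = -102$)
$u{\left(-3 \right)} C = 1 \left(-102\right) = -102$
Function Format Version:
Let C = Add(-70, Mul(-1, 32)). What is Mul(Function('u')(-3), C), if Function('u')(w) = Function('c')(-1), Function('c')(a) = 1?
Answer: -102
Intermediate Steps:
Function('u')(w) = 1
C = -102 (C = Add(-70, -32) = -102)
Mul(Function('u')(-3), C) = Mul(1, -102) = -102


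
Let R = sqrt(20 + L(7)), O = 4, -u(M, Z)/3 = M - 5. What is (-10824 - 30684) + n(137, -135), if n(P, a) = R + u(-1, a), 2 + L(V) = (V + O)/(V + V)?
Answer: -41490 + sqrt(3682)/14 ≈ -41486.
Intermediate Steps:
u(M, Z) = 15 - 3*M (u(M, Z) = -3*(M - 5) = -3*(-5 + M) = 15 - 3*M)
L(V) = -2 + (4 + V)/(2*V) (L(V) = -2 + (V + 4)/(V + V) = -2 + (4 + V)/((2*V)) = -2 + (4 + V)*(1/(2*V)) = -2 + (4 + V)/(2*V))
R = sqrt(3682)/14 (R = sqrt(20 + (-3/2 + 2/7)) = sqrt(20 - 17/14) = sqrt(263/14) = sqrt(3682)/14 ≈ 4.3343)
n(P, a) = 18 + sqrt(3682)/14 (n(P, a) = sqrt(3682)/14 + (15 - 3*(-1)) = sqrt(3682)/14 + (15 + 3) = sqrt(3682)/14 + 18 = 18 + sqrt(3682)/14)
(-10824 - 30684) + n(137, -135) = (-10824 - 30684) + (18 + sqrt(3682)/14) = -41508 + (18 + sqrt(3682)/14) = -41490 + sqrt(3682)/14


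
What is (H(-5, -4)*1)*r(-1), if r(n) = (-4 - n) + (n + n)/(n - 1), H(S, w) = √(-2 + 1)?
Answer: -2*I ≈ -2.0*I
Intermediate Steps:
H(S, w) = I (H(S, w) = √(-1) = I)
r(n) = -4 - n + 2*n/(-1 + n) (r(n) = (-4 - n) + (2*n)/(-1 + n) = (-4 - n) + 2*n/(-1 + n) = -4 - n + 2*n/(-1 + n))
(H(-5, -4)*1)*r(-1) = (I*1)*((4 - 1*(-1) - 1*(-1)²)/(-1 - 1)) = I*((4 + 1 - 1*1)/(-2)) = I*(-(4 + 1 - 1)/2) = I*(-½*4) = I*(-2) = -2*I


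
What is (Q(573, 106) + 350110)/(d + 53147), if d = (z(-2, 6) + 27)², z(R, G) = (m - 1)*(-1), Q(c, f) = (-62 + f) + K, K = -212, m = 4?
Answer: 349942/53723 ≈ 6.5138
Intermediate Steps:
Q(c, f) = -274 + f (Q(c, f) = (-62 + f) - 212 = -274 + f)
z(R, G) = -3 (z(R, G) = (4 - 1)*(-1) = 3*(-1) = -3)
d = 576 (d = (-3 + 27)² = 24² = 576)
(Q(573, 106) + 350110)/(d + 53147) = ((-274 + 106) + 350110)/(576 + 53147) = (-168 + 350110)/53723 = 349942*(1/53723) = 349942/53723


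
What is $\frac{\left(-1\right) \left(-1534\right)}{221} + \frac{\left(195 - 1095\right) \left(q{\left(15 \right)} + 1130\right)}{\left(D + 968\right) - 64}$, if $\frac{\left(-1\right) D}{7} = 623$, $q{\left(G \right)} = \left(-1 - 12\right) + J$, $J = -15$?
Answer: $\frac{17268526}{58769} \approx 293.84$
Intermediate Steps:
$q{\left(G \right)} = -28$ ($q{\left(G \right)} = \left(-1 - 12\right) - 15 = -13 - 15 = -28$)
$D = -4361$ ($D = \left(-7\right) 623 = -4361$)
$\frac{\left(-1\right) \left(-1534\right)}{221} + \frac{\left(195 - 1095\right) \left(q{\left(15 \right)} + 1130\right)}{\left(D + 968\right) - 64} = \frac{\left(-1\right) \left(-1534\right)}{221} + \frac{\left(195 - 1095\right) \left(-28 + 1130\right)}{\left(-4361 + 968\right) - 64} = 1534 \cdot \frac{1}{221} + \frac{\left(-900\right) 1102}{-3393 - 64} = \frac{118}{17} - \frac{991800}{-3457} = \frac{118}{17} - - \frac{991800}{3457} = \frac{118}{17} + \frac{991800}{3457} = \frac{17268526}{58769}$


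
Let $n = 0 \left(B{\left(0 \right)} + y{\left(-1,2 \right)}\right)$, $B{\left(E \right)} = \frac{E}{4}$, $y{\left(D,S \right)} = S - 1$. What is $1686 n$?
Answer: $0$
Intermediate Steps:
$y{\left(D,S \right)} = -1 + S$
$B{\left(E \right)} = \frac{E}{4}$ ($B{\left(E \right)} = E \frac{1}{4} = \frac{E}{4}$)
$n = 0$ ($n = 0 \left(\frac{1}{4} \cdot 0 + \left(-1 + 2\right)\right) = 0 \left(0 + 1\right) = 0 \cdot 1 = 0$)
$1686 n = 1686 \cdot 0 = 0$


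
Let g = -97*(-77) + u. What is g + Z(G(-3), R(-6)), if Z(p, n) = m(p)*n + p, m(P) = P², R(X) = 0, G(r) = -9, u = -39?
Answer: 7421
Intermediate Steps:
g = 7430 (g = -97*(-77) - 39 = 7469 - 39 = 7430)
Z(p, n) = p + n*p² (Z(p, n) = p²*n + p = n*p² + p = p + n*p²)
g + Z(G(-3), R(-6)) = 7430 - 9*(1 + 0*(-9)) = 7430 - 9*(1 + 0) = 7430 - 9*1 = 7430 - 9 = 7421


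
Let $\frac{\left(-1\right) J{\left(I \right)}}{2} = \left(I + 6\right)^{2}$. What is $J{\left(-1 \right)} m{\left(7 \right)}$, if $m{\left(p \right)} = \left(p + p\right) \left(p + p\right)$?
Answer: $-9800$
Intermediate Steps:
$J{\left(I \right)} = - 2 \left(6 + I\right)^{2}$ ($J{\left(I \right)} = - 2 \left(I + 6\right)^{2} = - 2 \left(6 + I\right)^{2}$)
$m{\left(p \right)} = 4 p^{2}$ ($m{\left(p \right)} = 2 p 2 p = 4 p^{2}$)
$J{\left(-1 \right)} m{\left(7 \right)} = - 2 \left(6 - 1\right)^{2} \cdot 4 \cdot 7^{2} = - 2 \cdot 5^{2} \cdot 4 \cdot 49 = \left(-2\right) 25 \cdot 196 = \left(-50\right) 196 = -9800$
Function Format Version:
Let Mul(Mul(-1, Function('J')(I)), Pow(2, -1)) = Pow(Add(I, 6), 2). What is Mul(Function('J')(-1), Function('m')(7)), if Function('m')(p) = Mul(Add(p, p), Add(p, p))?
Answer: -9800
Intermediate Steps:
Function('J')(I) = Mul(-2, Pow(Add(6, I), 2)) (Function('J')(I) = Mul(-2, Pow(Add(I, 6), 2)) = Mul(-2, Pow(Add(6, I), 2)))
Function('m')(p) = Mul(4, Pow(p, 2)) (Function('m')(p) = Mul(Mul(2, p), Mul(2, p)) = Mul(4, Pow(p, 2)))
Mul(Function('J')(-1), Function('m')(7)) = Mul(Mul(-2, Pow(Add(6, -1), 2)), Mul(4, Pow(7, 2))) = Mul(Mul(-2, Pow(5, 2)), Mul(4, 49)) = Mul(Mul(-2, 25), 196) = Mul(-50, 196) = -9800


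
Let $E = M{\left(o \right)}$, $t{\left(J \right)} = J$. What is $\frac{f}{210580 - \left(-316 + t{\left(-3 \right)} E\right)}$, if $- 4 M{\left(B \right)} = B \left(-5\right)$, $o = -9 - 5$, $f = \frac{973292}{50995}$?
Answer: $\frac{1946584}{21503928565} \approx 9.0522 \cdot 10^{-5}$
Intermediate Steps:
$f = \frac{973292}{50995}$ ($f = 973292 \cdot \frac{1}{50995} = \frac{973292}{50995} \approx 19.086$)
$o = -14$ ($o = -9 - 5 = -14$)
$M{\left(B \right)} = \frac{5 B}{4}$ ($M{\left(B \right)} = - \frac{B \left(-5\right)}{4} = - \frac{\left(-5\right) B}{4} = \frac{5 B}{4}$)
$E = - \frac{35}{2}$ ($E = \frac{5}{4} \left(-14\right) = - \frac{35}{2} \approx -17.5$)
$\frac{f}{210580 - \left(-316 + t{\left(-3 \right)} E\right)} = \frac{973292}{50995 \left(210580 - \left(-316 - - \frac{105}{2}\right)\right)} = \frac{973292}{50995 \left(210580 - \left(-316 + \frac{105}{2}\right)\right)} = \frac{973292}{50995 \left(210580 - - \frac{527}{2}\right)} = \frac{973292}{50995 \left(210580 + \frac{527}{2}\right)} = \frac{973292}{50995 \cdot \frac{421687}{2}} = \frac{973292}{50995} \cdot \frac{2}{421687} = \frac{1946584}{21503928565}$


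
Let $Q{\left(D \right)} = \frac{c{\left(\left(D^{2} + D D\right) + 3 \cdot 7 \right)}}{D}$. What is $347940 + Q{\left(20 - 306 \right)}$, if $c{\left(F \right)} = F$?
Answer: $\frac{99347227}{286} \approx 3.4737 \cdot 10^{5}$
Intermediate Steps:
$Q{\left(D \right)} = \frac{21 + 2 D^{2}}{D}$ ($Q{\left(D \right)} = \frac{\left(D^{2} + D D\right) + 3 \cdot 7}{D} = \frac{\left(D^{2} + D^{2}\right) + 21}{D} = \frac{2 D^{2} + 21}{D} = \frac{21 + 2 D^{2}}{D}$)
$347940 + Q{\left(20 - 306 \right)} = 347940 + \left(2 \left(20 - 306\right) + \frac{21}{20 - 306}\right) = 347940 + \left(2 \left(-286\right) + \frac{21}{-286}\right) = 347940 + \left(-572 + 21 \left(- \frac{1}{286}\right)\right) = 347940 - \frac{163613}{286} = \frac{99347227}{286}$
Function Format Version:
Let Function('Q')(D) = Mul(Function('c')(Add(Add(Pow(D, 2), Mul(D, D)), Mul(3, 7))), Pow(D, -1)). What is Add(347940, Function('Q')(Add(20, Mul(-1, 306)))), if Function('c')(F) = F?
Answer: Rational(99347227, 286) ≈ 3.4737e+5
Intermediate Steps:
Function('Q')(D) = Mul(Pow(D, -1), Add(21, Mul(2, Pow(D, 2)))) (Function('Q')(D) = Mul(Add(Add(Pow(D, 2), Mul(D, D)), Mul(3, 7)), Pow(D, -1)) = Mul(Add(Add(Pow(D, 2), Pow(D, 2)), 21), Pow(D, -1)) = Mul(Add(Mul(2, Pow(D, 2)), 21), Pow(D, -1)) = Mul(Add(21, Mul(2, Pow(D, 2))), Pow(D, -1)) = Mul(Pow(D, -1), Add(21, Mul(2, Pow(D, 2)))))
Add(347940, Function('Q')(Add(20, Mul(-1, 306)))) = Add(347940, Add(Mul(2, Add(20, Mul(-1, 306))), Mul(21, Pow(Add(20, Mul(-1, 306)), -1)))) = Add(347940, Add(Mul(2, Add(20, -306)), Mul(21, Pow(Add(20, -306), -1)))) = Add(347940, Add(Mul(2, -286), Mul(21, Pow(-286, -1)))) = Add(347940, Add(-572, Mul(21, Rational(-1, 286)))) = Add(347940, Add(-572, Rational(-21, 286))) = Add(347940, Rational(-163613, 286)) = Rational(99347227, 286)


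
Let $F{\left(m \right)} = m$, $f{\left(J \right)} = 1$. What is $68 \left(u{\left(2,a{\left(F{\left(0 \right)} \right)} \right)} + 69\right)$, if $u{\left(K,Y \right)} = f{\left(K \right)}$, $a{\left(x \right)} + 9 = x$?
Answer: $4760$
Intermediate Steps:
$a{\left(x \right)} = -9 + x$
$u{\left(K,Y \right)} = 1$
$68 \left(u{\left(2,a{\left(F{\left(0 \right)} \right)} \right)} + 69\right) = 68 \left(1 + 69\right) = 68 \cdot 70 = 4760$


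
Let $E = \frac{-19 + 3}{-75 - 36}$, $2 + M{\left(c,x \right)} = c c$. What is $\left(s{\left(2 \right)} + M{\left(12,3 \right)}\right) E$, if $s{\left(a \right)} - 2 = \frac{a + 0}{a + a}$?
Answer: $\frac{2312}{111} \approx 20.829$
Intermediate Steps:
$M{\left(c,x \right)} = -2 + c^{2}$ ($M{\left(c,x \right)} = -2 + c c = -2 + c^{2}$)
$s{\left(a \right)} = \frac{5}{2}$ ($s{\left(a \right)} = 2 + \frac{a + 0}{a + a} = 2 + \frac{a}{2 a} = 2 + a \frac{1}{2 a} = 2 + \frac{1}{2} = \frac{5}{2}$)
$E = \frac{16}{111}$ ($E = - \frac{16}{-111} = \left(-16\right) \left(- \frac{1}{111}\right) = \frac{16}{111} \approx 0.14414$)
$\left(s{\left(2 \right)} + M{\left(12,3 \right)}\right) E = \left(\frac{5}{2} - \left(2 - 12^{2}\right)\right) \frac{16}{111} = \left(\frac{5}{2} + \left(-2 + 144\right)\right) \frac{16}{111} = \left(\frac{5}{2} + 142\right) \frac{16}{111} = \frac{289}{2} \cdot \frac{16}{111} = \frac{2312}{111}$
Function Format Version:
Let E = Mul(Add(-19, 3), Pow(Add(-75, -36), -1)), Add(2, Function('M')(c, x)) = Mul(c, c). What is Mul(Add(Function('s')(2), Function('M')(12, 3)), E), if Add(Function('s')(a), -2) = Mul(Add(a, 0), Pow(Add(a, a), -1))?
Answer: Rational(2312, 111) ≈ 20.829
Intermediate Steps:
Function('M')(c, x) = Add(-2, Pow(c, 2)) (Function('M')(c, x) = Add(-2, Mul(c, c)) = Add(-2, Pow(c, 2)))
Function('s')(a) = Rational(5, 2) (Function('s')(a) = Add(2, Mul(Add(a, 0), Pow(Add(a, a), -1))) = Add(2, Mul(a, Pow(Mul(2, a), -1))) = Add(2, Mul(a, Mul(Rational(1, 2), Pow(a, -1)))) = Add(2, Rational(1, 2)) = Rational(5, 2))
E = Rational(16, 111) (E = Mul(-16, Pow(-111, -1)) = Mul(-16, Rational(-1, 111)) = Rational(16, 111) ≈ 0.14414)
Mul(Add(Function('s')(2), Function('M')(12, 3)), E) = Mul(Add(Rational(5, 2), Add(-2, Pow(12, 2))), Rational(16, 111)) = Mul(Add(Rational(5, 2), Add(-2, 144)), Rational(16, 111)) = Mul(Add(Rational(5, 2), 142), Rational(16, 111)) = Mul(Rational(289, 2), Rational(16, 111)) = Rational(2312, 111)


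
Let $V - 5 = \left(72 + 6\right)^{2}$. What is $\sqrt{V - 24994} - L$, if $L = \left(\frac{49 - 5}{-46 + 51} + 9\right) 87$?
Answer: $- \frac{7743}{5} + i \sqrt{18905} \approx -1548.6 + 137.5 i$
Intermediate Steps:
$V = 6089$ ($V = 5 + \left(72 + 6\right)^{2} = 5 + 78^{2} = 5 + 6084 = 6089$)
$L = \frac{7743}{5}$ ($L = \left(\frac{44}{5} + 9\right) 87 = \frac{89}{5} \cdot 87 = \frac{7743}{5} \approx 1548.6$)
$\sqrt{V - 24994} - L = \sqrt{6089 - 24994} - \frac{7743}{5} = \sqrt{-18905} - \frac{7743}{5} = i \sqrt{18905} - \frac{7743}{5} = - \frac{7743}{5} + i \sqrt{18905}$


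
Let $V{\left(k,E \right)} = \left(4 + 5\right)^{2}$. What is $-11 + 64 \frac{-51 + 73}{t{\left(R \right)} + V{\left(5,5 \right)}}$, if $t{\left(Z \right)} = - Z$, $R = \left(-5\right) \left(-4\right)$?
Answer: $\frac{737}{61} \approx 12.082$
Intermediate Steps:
$V{\left(k,E \right)} = 81$ ($V{\left(k,E \right)} = 9^{2} = 81$)
$R = 20$
$-11 + 64 \frac{-51 + 73}{t{\left(R \right)} + V{\left(5,5 \right)}} = -11 + 64 \frac{-51 + 73}{\left(-1\right) 20 + 81} = -11 + 64 \frac{22}{-20 + 81} = -11 + 64 \cdot \frac{22}{61} = -11 + \frac{1408}{61} = \frac{737}{61}$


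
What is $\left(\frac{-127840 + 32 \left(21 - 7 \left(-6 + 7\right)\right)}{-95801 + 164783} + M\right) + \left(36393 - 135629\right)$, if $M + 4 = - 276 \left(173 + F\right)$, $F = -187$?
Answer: $- \frac{1096559104}{11497} \approx -95378.0$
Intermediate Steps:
$M = 3860$ ($M = -4 - 276 \left(173 - 187\right) = -4 - -3864 = -4 + 3864 = 3860$)
$\left(\frac{-127840 + 32 \left(21 - 7 \left(-6 + 7\right)\right)}{-95801 + 164783} + M\right) + \left(36393 - 135629\right) = \left(\frac{-127840 + 32 \left(21 - 7 \left(-6 + 7\right)\right)}{-95801 + 164783} + 3860\right) + \left(36393 - 135629\right) = \left(\frac{-127840 + 32 \left(21 - 7\right)}{68982} + 3860\right) - 99236 = \left(\left(-127840 + 32 \left(21 - 7\right)\right) \frac{1}{68982} + 3860\right) - 99236 = \left(\left(-127840 + 32 \cdot 14\right) \frac{1}{68982} + 3860\right) - 99236 = \left(\left(-127840 + 448\right) \frac{1}{68982} + 3860\right) - 99236 = \left(\left(-127392\right) \frac{1}{68982} + 3860\right) - 99236 = \left(- \frac{21232}{11497} + 3860\right) - 99236 = \frac{44357188}{11497} - 99236 = - \frac{1096559104}{11497}$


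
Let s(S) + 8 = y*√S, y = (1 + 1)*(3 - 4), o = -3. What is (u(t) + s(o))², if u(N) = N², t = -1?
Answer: 37 + 28*I*√3 ≈ 37.0 + 48.497*I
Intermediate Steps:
y = -2 (y = 2*(-1) = -2)
s(S) = -8 - 2*√S
(u(t) + s(o))² = ((-1)² + (-8 - 2*I*√3))² = (1 + (-8 - 2*I*√3))² = (-7 - 2*I*√3)²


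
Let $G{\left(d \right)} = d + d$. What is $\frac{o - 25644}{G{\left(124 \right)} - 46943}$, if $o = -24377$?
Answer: $\frac{50021}{46695} \approx 1.0712$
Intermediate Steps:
$G{\left(d \right)} = 2 d$
$\frac{o - 25644}{G{\left(124 \right)} - 46943} = \frac{-24377 - 25644}{2 \cdot 124 - 46943} = \frac{-24377 - 25644}{248 - 46943} = \frac{-24377 - 25644}{-46695} = \left(-50021\right) \left(- \frac{1}{46695}\right) = \frac{50021}{46695}$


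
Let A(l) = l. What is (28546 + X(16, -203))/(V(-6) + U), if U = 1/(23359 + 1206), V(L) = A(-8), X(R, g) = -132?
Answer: -697989910/196519 ≈ -3551.8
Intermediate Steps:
V(L) = -8
U = 1/24565 ≈ 4.0708e-5
(28546 + X(16, -203))/(V(-6) + U) = (28546 - 132)/(-8 + 1/24565) = 28414/(-196519/24565) = 28414*(-24565/196519) = -697989910/196519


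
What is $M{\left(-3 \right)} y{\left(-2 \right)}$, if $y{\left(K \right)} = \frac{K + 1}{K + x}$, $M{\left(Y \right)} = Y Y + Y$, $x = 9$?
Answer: $- \frac{6}{7} \approx -0.85714$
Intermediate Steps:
$M{\left(Y \right)} = Y + Y^{2}$ ($M{\left(Y \right)} = Y^{2} + Y = Y + Y^{2}$)
$y{\left(K \right)} = \frac{1 + K}{9 + K}$ ($y{\left(K \right)} = \frac{K + 1}{K + 9} = \frac{1 + K}{9 + K}$)
$M{\left(-3 \right)} y{\left(-2 \right)} = - 3 \left(1 - 3\right) \frac{1 - 2}{9 - 2} = \left(-3\right) \left(-2\right) \frac{1}{7} \left(-1\right) = 6 \cdot \frac{1}{7} \left(-1\right) = 6 \left(- \frac{1}{7}\right) = - \frac{6}{7}$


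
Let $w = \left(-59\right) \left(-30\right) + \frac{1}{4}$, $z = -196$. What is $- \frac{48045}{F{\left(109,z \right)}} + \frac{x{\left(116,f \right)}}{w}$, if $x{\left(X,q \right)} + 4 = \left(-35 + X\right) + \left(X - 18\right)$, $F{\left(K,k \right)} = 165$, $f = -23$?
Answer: $- \frac{22672743}{77891} \approx -291.08$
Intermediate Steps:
$x{\left(X,q \right)} = -57 + 2 X$ ($x{\left(X,q \right)} = -4 + \left(\left(-35 + X\right) + \left(X - 18\right)\right) = -4 + \left(\left(-35 + X\right) + \left(-18 + X\right)\right) = -4 + \left(-53 + 2 X\right) = -57 + 2 X$)
$w = \frac{7081}{4}$ ($w = 1770 + \frac{1}{4} = \frac{7081}{4} \approx 1770.3$)
$- \frac{48045}{F{\left(109,z \right)}} + \frac{x{\left(116,f \right)}}{w} = - \frac{48045}{165} + \frac{-57 + 2 \cdot 116}{\frac{7081}{4}} = \left(-48045\right) \frac{1}{165} + \left(-57 + 232\right) \frac{4}{7081} = - \frac{3203}{11} + 175 \cdot \frac{4}{7081} = - \frac{3203}{11} + \frac{700}{7081} = - \frac{22672743}{77891}$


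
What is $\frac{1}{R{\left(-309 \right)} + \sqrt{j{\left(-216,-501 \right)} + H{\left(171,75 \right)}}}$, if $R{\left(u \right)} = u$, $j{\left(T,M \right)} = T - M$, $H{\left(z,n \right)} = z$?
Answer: $- \frac{103}{31675} - \frac{2 \sqrt{114}}{95025} \approx -0.0034765$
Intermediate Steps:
$\frac{1}{R{\left(-309 \right)} + \sqrt{j{\left(-216,-501 \right)} + H{\left(171,75 \right)}}} = \frac{1}{-309 + \sqrt{\left(-216 - -501\right) + 171}} = \frac{1}{-309 + \sqrt{\left(-216 + 501\right) + 171}} = \frac{1}{-309 + \sqrt{285 + 171}} = \frac{1}{-309 + \sqrt{456}} = \frac{1}{-309 + 2 \sqrt{114}}$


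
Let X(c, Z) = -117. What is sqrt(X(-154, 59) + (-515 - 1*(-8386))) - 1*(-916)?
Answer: 916 + sqrt(7754) ≈ 1004.1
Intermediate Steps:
sqrt(X(-154, 59) + (-515 - 1*(-8386))) - 1*(-916) = sqrt(-117 + (-515 - 1*(-8386))) - 1*(-916) = sqrt(-117 + (-515 + 8386)) + 916 = sqrt(-117 + 7871) + 916 = sqrt(7754) + 916 = 916 + sqrt(7754)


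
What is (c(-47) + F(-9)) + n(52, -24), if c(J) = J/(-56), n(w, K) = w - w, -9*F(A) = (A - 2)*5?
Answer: 3503/504 ≈ 6.9504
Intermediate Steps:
F(A) = 10/9 - 5*A/9 (F(A) = -(A - 2)*5/9 = -(-2 + A)*5/9 = -(-10 + 5*A)/9 = 10/9 - 5*A/9)
n(w, K) = 0
c(J) = -J/56 (c(J) = J*(-1/56) = -J/56)
(c(-47) + F(-9)) + n(52, -24) = (-1/56*(-47) + (10/9 - 5/9*(-9))) + 0 = (47/56 + (10/9 + 5)) + 0 = (47/56 + 55/9) + 0 = 3503/504 + 0 = 3503/504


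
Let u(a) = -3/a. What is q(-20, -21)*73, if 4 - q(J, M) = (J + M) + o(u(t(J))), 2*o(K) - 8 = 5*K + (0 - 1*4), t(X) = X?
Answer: 24893/8 ≈ 3111.6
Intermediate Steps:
o(K) = 2 + 5*K/2 (o(K) = 4 + (5*K + (0 - 1*4))/2 = 4 + (5*K + (0 - 4))/2 = 4 + (5*K - 4)/2 = 4 + (-4 + 5*K)/2 = 4 + (-2 + 5*K/2) = 2 + 5*K/2)
q(J, M) = 2 - J - M + 15/(2*J) (q(J, M) = 4 - ((J + M) + (2 + 5*(-3/J)/2)) = 4 - ((J + M) + (2 - 15/(2*J))) = 4 - (2 + J + M - 15/(2*J)) = 4 + (-2 - J - M + 15/(2*J)) = 2 - J - M + 15/(2*J))
q(-20, -21)*73 = (2 - 1*(-20) - 1*(-21) + (15/2)/(-20))*73 = (2 + 20 + 21 + (15/2)*(-1/20))*73 = (2 + 20 + 21 - 3/8)*73 = (341/8)*73 = 24893/8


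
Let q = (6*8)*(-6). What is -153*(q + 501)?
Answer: -32589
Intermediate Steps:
q = -288 (q = 48*(-6) = -288)
-153*(q + 501) = -153*(-288 + 501) = -153*213 = -32589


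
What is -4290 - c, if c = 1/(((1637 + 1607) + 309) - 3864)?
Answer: -1334189/311 ≈ -4290.0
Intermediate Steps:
c = -1/311 (c = 1/((3244 + 309) - 3864) = 1/(3553 - 3864) = 1/(-311) = -1/311 ≈ -0.0032154)
-4290 - c = -4290 - 1*(-1/311) = -4290 + 1/311 = -1334189/311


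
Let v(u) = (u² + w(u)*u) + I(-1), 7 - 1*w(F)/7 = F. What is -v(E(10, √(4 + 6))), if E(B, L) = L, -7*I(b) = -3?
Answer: 417/7 - 49*√10 ≈ -95.380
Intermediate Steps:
I(b) = 3/7 (I(b) = -⅐*(-3) = 3/7)
w(F) = 49 - 7*F
v(u) = 3/7 + u² + u*(49 - 7*u) (v(u) = (u² + (49 - 7*u)*u) + 3/7 = (u² + u*(49 - 7*u)) + 3/7 = 3/7 + u² + u*(49 - 7*u))
-v(E(10, √(4 + 6))) = -(3/7 - 6*(√(4 + 6))² + 49*√(4 + 6)) = -(3/7 - 6*(√10)² + 49*√10) = -(3/7 - 6*10 + 49*√10) = -(3/7 - 60 + 49*√10) = -(-417/7 + 49*√10) = 417/7 - 49*√10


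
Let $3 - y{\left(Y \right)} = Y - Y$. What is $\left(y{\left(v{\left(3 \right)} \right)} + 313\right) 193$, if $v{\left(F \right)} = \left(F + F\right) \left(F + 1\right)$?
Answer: $60988$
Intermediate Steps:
$v{\left(F \right)} = 2 F \left(1 + F\right)$
$y{\left(Y \right)} = 3$ ($y{\left(Y \right)} = 3 - \left(Y - Y\right) = 3 - 0 = 3 + 0 = 3$)
$\left(y{\left(v{\left(3 \right)} \right)} + 313\right) 193 = \left(3 + 313\right) 193 = 316 \cdot 193 = 60988$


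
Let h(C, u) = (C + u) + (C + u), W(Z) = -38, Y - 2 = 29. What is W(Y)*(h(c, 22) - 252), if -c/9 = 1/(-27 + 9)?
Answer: 7866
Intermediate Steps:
Y = 31 (Y = 2 + 29 = 31)
c = ½ (c = -9/(-27 + 9) = -9/(-18) = -9*(-1/18) = ½ ≈ 0.50000)
h(C, u) = 2*C + 2*u
W(Y)*(h(c, 22) - 252) = -38*((2*(½) + 2*22) - 252) = -38*((1 + 44) - 252) = -38*(45 - 252) = -38*(-207) = 7866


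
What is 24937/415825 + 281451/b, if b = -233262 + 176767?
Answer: -23125109252/4698406675 ≈ -4.9219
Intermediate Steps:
b = -56495
24937/415825 + 281451/b = 24937/415825 + 281451/(-56495) = 24937*(1/415825) + 281451*(-1/56495) = 24937/415825 - 281451/56495 = -23125109252/4698406675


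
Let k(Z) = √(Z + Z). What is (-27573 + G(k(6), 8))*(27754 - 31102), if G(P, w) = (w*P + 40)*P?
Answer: 91992996 - 267840*√3 ≈ 9.1529e+7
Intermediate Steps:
k(Z) = √2*√Z (k(Z) = √(2*Z) = √2*√Z)
G(P, w) = P*(40 + P*w) (G(P, w) = (P*w + 40)*P = (40 + P*w)*P = P*(40 + P*w))
(-27573 + G(k(6), 8))*(27754 - 31102) = (-27573 + (√2*√6)*(40 + (√2*√6)*8))*(27754 - 31102) = (-27573 + (2*√3)*(40 + (2*√3)*8))*(-3348) = (-27573 + (2*√3)*(40 + 16*√3))*(-3348) = (-27573 + 2*√3*(40 + 16*√3))*(-3348) = 92314404 - 6696*√3*(40 + 16*√3)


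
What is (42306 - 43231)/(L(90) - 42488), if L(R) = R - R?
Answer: 925/42488 ≈ 0.021771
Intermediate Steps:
L(R) = 0
(42306 - 43231)/(L(90) - 42488) = (42306 - 43231)/(0 - 42488) = -925/(-42488) = -925*(-1/42488) = 925/42488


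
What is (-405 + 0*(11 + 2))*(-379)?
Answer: 153495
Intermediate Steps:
(-405 + 0*(11 + 2))*(-379) = (-405 + 0*13)*(-379) = (-405 + 0)*(-379) = -405*(-379) = 153495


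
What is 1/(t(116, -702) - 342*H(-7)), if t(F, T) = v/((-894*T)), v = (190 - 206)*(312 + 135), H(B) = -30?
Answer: 351/3601256 ≈ 9.7466e-5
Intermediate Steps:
v = -7152 (v = -16*447 = -7152)
t(F, T) = 8/T (t(F, T) = -7152*(-1/(894*T)) = -(-8)/T = 8/T)
1/(t(116, -702) - 342*H(-7)) = 1/(8/(-702) - 342*(-30)) = 1/(8*(-1/702) + 10260) = 1/(-4/351 + 10260) = 1/(3601256/351) = 351/3601256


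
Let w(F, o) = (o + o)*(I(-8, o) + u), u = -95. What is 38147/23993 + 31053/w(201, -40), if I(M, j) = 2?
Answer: 342956103/59502640 ≈ 5.7637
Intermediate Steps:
w(F, o) = -186*o (w(F, o) = (o + o)*(2 - 95) = (2*o)*(-93) = -186*o)
38147/23993 + 31053/w(201, -40) = 38147/23993 + 31053/((-186*(-40))) = 38147*(1/23993) + 31053/7440 = 38147/23993 + 31053*(1/7440) = 38147/23993 + 10351/2480 = 342956103/59502640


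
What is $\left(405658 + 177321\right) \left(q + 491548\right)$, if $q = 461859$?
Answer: $555816259453$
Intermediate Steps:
$\left(405658 + 177321\right) \left(q + 491548\right) = \left(405658 + 177321\right) \left(461859 + 491548\right) = 582979 \cdot 953407 = 555816259453$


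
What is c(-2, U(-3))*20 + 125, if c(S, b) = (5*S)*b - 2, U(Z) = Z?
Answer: 685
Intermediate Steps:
c(S, b) = -2 + 5*S*b (c(S, b) = 5*S*b - 2 = -2 + 5*S*b)
c(-2, U(-3))*20 + 125 = (-2 + 5*(-2)*(-3))*20 + 125 = (-2 + 30)*20 + 125 = 28*20 + 125 = 560 + 125 = 685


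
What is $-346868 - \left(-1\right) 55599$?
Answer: $-291269$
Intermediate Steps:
$-346868 - \left(-1\right) 55599 = -346868 - -55599 = -346868 + 55599 = -291269$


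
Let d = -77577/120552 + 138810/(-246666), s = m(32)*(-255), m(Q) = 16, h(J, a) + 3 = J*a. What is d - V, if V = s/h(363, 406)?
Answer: -2732769443371/2318706209400 ≈ -1.1786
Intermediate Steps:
h(J, a) = -3 + J*a
s = -4080 (s = 16*(-255) = -4080)
d = -284678027/236000632 (d = -77577*1/120552 + 138810*(-1/246666) = -25859/40184 - 3305/5873 = -284678027/236000632 ≈ -1.2063)
V = -272/9825 (V = -4080/(-3 + 363*406) = -4080/(-3 + 147378) = -4080/147375 = -4080*1/147375 = -272/9825 ≈ -0.027684)
d - V = -284678027/236000632 - 1*(-272/9825) = -284678027/236000632 + 272/9825 = -2732769443371/2318706209400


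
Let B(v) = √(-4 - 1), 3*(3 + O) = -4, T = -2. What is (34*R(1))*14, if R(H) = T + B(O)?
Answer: -952 + 476*I*√5 ≈ -952.0 + 1064.4*I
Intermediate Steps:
O = -13/3 (O = -3 + (⅓)*(-4) = -3 - 4/3 = -13/3 ≈ -4.3333)
B(v) = I*√5 (B(v) = √(-5) = I*√5)
R(H) = -2 + I*√5
(34*R(1))*14 = (34*(-2 + I*√5))*14 = (-68 + 34*I*√5)*14 = -952 + 476*I*√5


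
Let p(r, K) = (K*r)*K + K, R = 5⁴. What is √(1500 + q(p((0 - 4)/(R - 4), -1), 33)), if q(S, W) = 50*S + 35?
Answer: √63616965/207 ≈ 38.531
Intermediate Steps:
R = 625
p(r, K) = K + r*K² (p(r, K) = r*K² + K = K + r*K²)
q(S, W) = 35 + 50*S
√(1500 + q(p((0 - 4)/(R - 4), -1), 33)) = √(1500 + (35 + 50*(-(1 - (0 - 4)/(625 - 4))))) = √(1500 + (35 + 50*(-(1 - (-4)/621)))) = √(1500 + (35 + 50*(-(1 - 1*(-4/621))))) = √(1500 + (35 + 50*(-(1 + 4/621)))) = √(1500 + (35 + 50*(-1*625/621))) = √(1500 + (35 + 50*(-625/621))) = √(1500 + (35 - 31250/621)) = √(1500 - 9515/621) = √(921985/621) = √63616965/207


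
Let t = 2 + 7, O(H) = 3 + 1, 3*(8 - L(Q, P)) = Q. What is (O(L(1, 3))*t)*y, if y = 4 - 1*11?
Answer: -252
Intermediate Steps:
y = -7 (y = 4 - 11 = -7)
L(Q, P) = 8 - Q/3
O(H) = 4
t = 9
(O(L(1, 3))*t)*y = (4*9)*(-7) = 36*(-7) = -252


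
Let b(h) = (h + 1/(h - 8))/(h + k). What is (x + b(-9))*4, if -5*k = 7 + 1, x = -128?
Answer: -458232/901 ≈ -508.58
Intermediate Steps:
k = -8/5 (k = -(7 + 1)/5 = -1/5*8 = -8/5 ≈ -1.6000)
b(h) = (h + 1/(-8 + h))/(-8/5 + h) (b(h) = (h + 1/(h - 8))/(h - 8/5) = (h + 1/(-8 + h))/(-8/5 + h))
(x + b(-9))*4 = (-128 + 5*(1 + (-9)**2 - 8*(-9))/(64 - 48*(-9) + 5*(-9)**2))*4 = (-128 + 5*(1 + 81 + 72)/(64 + 432 + 5*81))*4 = (-128 + 5*154/(64 + 432 + 405))*4 = (-128 + 5*154/901)*4 = (-128 + 5*(1/901)*154)*4 = (-128 + 770/901)*4 = -114558/901*4 = -458232/901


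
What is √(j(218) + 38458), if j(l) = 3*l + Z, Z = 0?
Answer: 2*√9778 ≈ 197.77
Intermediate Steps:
j(l) = 3*l (j(l) = 3*l + 0 = 3*l)
√(j(218) + 38458) = √(3*218 + 38458) = √(654 + 38458) = √39112 = 2*√9778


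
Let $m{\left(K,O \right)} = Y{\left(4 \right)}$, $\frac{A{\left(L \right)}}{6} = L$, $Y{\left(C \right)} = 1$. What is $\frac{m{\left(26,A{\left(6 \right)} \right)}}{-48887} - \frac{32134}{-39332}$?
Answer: $\frac{785447763}{961411742} \approx 0.81697$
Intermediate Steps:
$A{\left(L \right)} = 6 L$
$m{\left(K,O \right)} = 1$
$\frac{m{\left(26,A{\left(6 \right)} \right)}}{-48887} - \frac{32134}{-39332} = 1 \frac{1}{-48887} - \frac{32134}{-39332} = 1 \left(- \frac{1}{48887}\right) - - \frac{16067}{19666} = - \frac{1}{48887} + \frac{16067}{19666} = \frac{785447763}{961411742}$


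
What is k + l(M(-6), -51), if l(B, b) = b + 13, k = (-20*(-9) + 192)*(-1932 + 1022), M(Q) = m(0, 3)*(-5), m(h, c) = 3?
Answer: -338558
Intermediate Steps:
M(Q) = -15 (M(Q) = 3*(-5) = -15)
k = -338520 (k = (180 + 192)*(-910) = 372*(-910) = -338520)
l(B, b) = 13 + b
k + l(M(-6), -51) = -338520 + (13 - 51) = -338520 - 38 = -338558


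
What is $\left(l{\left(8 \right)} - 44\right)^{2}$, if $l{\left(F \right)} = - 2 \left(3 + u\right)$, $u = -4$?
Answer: $1764$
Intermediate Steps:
$l{\left(F \right)} = 2$ ($l{\left(F \right)} = - 2 \left(3 - 4\right) = \left(-2\right) \left(-1\right) = 2$)
$\left(l{\left(8 \right)} - 44\right)^{2} = \left(2 - 44\right)^{2} = \left(-42\right)^{2} = 1764$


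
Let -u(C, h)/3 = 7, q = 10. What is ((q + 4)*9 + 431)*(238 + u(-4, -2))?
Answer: 120869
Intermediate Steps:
u(C, h) = -21 (u(C, h) = -3*7 = -21)
((q + 4)*9 + 431)*(238 + u(-4, -2)) = ((10 + 4)*9 + 431)*(238 - 21) = (14*9 + 431)*217 = (126 + 431)*217 = 557*217 = 120869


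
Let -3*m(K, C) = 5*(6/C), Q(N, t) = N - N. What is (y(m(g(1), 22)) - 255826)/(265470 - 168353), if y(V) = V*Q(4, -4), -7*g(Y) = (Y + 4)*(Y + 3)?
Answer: -255826/97117 ≈ -2.6342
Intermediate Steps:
Q(N, t) = 0
g(Y) = -(3 + Y)*(4 + Y)/7 (g(Y) = -(Y + 4)*(Y + 3)/7 = -(4 + Y)*(3 + Y)/7 = -(3 + Y)*(4 + Y)/7)
m(K, C) = -10/C (m(K, C) = -5*6/C/3 = -10/C)
y(V) = 0 (y(V) = V*0 = 0)
(y(m(g(1), 22)) - 255826)/(265470 - 168353) = (0 - 255826)/(265470 - 168353) = -255826/97117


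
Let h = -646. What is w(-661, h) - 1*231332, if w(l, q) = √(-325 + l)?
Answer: -231332 + I*√986 ≈ -2.3133e+5 + 31.401*I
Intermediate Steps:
w(-661, h) - 1*231332 = √(-325 - 661) - 1*231332 = √(-986) - 231332 = I*√986 - 231332 = -231332 + I*√986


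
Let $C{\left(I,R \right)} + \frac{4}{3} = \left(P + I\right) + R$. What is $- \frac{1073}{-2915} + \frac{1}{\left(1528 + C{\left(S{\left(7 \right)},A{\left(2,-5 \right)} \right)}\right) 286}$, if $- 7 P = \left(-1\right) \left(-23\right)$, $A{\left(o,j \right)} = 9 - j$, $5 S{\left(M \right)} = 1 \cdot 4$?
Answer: $\frac{4505805907}{12240767110} \approx 0.3681$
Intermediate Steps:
$S{\left(M \right)} = \frac{4}{5}$ ($S{\left(M \right)} = \frac{1 \cdot 4}{5} = \frac{1}{5} \cdot 4 = \frac{4}{5}$)
$P = - \frac{23}{7}$ ($P = - \frac{\left(-1\right) \left(-23\right)}{7} = \left(- \frac{1}{7}\right) 23 = - \frac{23}{7} \approx -3.2857$)
$C{\left(I,R \right)} = - \frac{97}{21} + I + R$ ($C{\left(I,R \right)} = - \frac{4}{3} + \left(\left(- \frac{23}{7} + I\right) + R\right) = - \frac{4}{3} + \left(- \frac{23}{7} + I + R\right) = - \frac{97}{21} + I + R$)
$- \frac{1073}{-2915} + \frac{1}{\left(1528 + C{\left(S{\left(7 \right)},A{\left(2,-5 \right)} \right)}\right) 286} = - \frac{1073}{-2915} + \frac{1}{\left(1528 + \left(- \frac{97}{21} + \frac{4}{5} + \left(9 - -5\right)\right)\right) 286} = \left(-1073\right) \left(- \frac{1}{2915}\right) + \frac{1}{1528 + \left(- \frac{97}{21} + \frac{4}{5} + \left(9 + 5\right)\right)} \frac{1}{286} = \frac{1073}{2915} + \frac{1}{1528 + \left(- \frac{97}{21} + \frac{4}{5} + 14\right)} \frac{1}{286} = \frac{1073}{2915} + \frac{1}{1528 + \frac{1069}{105}} \cdot \frac{1}{286} = \frac{1073}{2915} + \frac{1}{\frac{161509}{105}} \cdot \frac{1}{286} = \frac{1073}{2915} + \frac{105}{161509} \cdot \frac{1}{286} = \frac{1073}{2915} + \frac{105}{46191574} = \frac{4505805907}{12240767110}$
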